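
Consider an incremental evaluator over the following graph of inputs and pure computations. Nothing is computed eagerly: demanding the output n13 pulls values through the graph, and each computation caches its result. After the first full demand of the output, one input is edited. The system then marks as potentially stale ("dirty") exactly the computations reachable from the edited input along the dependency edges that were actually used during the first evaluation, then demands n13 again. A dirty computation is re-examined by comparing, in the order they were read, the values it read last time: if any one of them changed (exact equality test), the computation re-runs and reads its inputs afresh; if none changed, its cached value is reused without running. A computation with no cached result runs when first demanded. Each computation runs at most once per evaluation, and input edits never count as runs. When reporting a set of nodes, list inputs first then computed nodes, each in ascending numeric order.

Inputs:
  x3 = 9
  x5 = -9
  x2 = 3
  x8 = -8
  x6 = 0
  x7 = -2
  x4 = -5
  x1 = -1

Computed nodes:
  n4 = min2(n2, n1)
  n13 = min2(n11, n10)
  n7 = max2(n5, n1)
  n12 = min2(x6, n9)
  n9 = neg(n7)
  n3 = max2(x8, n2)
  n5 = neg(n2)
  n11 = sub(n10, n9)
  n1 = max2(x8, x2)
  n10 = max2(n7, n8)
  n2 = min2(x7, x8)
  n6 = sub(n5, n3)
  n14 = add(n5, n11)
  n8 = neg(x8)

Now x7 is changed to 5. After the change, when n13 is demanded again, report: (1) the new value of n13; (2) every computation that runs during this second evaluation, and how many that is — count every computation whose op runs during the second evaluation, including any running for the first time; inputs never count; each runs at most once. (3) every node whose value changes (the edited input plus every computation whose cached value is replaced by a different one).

Initial pass — values computed on the first demand:
  n1 = max2(-8, 3) = 3
  n2 = min2(-2, -8) = -8
  n5 = neg(-8) = 8
  n7 = max2(8, 3) = 8
  n8 = neg(-8) = 8
  n9 = neg(8) = -8
  n10 = max2(8, 8) = 8
  n11 = sub(8, -8) = 16
  n13 = min2(16, 8) = 8

Second demand — change propagation:
  n2: re-runs because x7 -2->5; new result -8 (unchanged).
  n5: re-examined; everything it read last time is the same (n2 unchanged) — cache 8 kept, no run.
  n7: re-examined; everything it read last time is the same (n5 unchanged, n1 unchanged) — cache 8 kept, no run.
  n9: re-examined; everything it read last time is the same (n7 unchanged) — cache -8 kept, no run.
  n10: re-examined; everything it read last time is the same (n7 unchanged, n8 unchanged) — cache 8 kept, no run.
  n11: re-examined; everything it read last time is the same (n10 unchanged, n9 unchanged) — cache 16 kept, no run.
  n13: re-examined; everything it read last time is the same (n11 unchanged, n10 unchanged) — cache 8 kept, no run.

The important point: n2 recomputes to an identical value, and the output ends up unchanged.

n13 now evaluates to 8.
Run set: n2 (1 run).
Changed values: x7.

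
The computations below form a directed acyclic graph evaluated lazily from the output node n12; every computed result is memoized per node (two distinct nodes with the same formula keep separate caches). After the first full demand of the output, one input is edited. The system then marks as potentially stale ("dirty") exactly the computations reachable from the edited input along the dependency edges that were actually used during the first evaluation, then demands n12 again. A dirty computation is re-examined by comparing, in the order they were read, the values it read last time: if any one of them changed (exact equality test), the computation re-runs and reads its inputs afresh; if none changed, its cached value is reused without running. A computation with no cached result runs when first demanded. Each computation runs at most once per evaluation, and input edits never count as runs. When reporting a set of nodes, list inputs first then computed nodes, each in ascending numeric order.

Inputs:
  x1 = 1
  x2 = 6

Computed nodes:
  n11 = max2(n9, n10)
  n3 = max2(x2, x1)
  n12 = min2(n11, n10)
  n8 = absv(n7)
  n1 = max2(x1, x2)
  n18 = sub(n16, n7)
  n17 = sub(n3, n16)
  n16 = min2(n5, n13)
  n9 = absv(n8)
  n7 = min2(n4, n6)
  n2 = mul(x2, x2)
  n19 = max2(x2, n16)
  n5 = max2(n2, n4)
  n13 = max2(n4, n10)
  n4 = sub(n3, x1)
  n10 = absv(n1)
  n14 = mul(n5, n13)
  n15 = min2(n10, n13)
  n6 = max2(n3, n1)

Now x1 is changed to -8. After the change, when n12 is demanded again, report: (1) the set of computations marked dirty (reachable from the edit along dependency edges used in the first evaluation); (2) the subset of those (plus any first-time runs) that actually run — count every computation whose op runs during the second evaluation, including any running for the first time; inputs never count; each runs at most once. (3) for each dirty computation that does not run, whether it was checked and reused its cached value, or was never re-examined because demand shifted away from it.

The edit dirties: n1, n3, n4, n6, n7, n8, n9, n10, n11, n12.
7 computations run: n1, n3, n4, n7, n8, n9, n11.
Cache hits after checking: n6, n10, n12.
Note where the cutoff bites: n6 is checked, finds nothing changed, and keeps its cache.

First demand of the output computes:
  n1 = max2(1, 6) = 6
  n3 = max2(6, 1) = 6
  n4 = sub(6, 1) = 5
  n6 = max2(6, 6) = 6
  n7 = min2(5, 6) = 5
  n8 = absv(5) = 5
  n9 = absv(5) = 5
  n10 = absv(6) = 6
  n11 = max2(5, 6) = 6
  n12 = min2(6, 6) = 6

After the edit, cleaning proceeds:
  n1: a read changed (x1 1->-8) — executes, giving 6 — identical to its old value.
  n3: a read changed (x1 1->-8) — executes, giving 6 — identical to its old value.
  n4: a read changed (x1 1->-8) — executes, giving 14.
  n6: dirty, but its reads are unchanged (n3 unchanged, n1 unchanged); cached 6 stands.
  n7: a read changed (n4 5->14) — executes, giving 6.
  n8: a read changed (n7 5->6) — executes, giving 6.
  n9: a read changed (n8 5->6) — executes, giving 6.
  n10: dirty, but its reads are unchanged (n1 unchanged); cached 6 stands.
  n11: a read changed (n9 5->6) — executes, giving 6 — identical to its old value.
  n12: dirty, but its reads are unchanged (n11 unchanged, n10 unchanged); cached 6 stands.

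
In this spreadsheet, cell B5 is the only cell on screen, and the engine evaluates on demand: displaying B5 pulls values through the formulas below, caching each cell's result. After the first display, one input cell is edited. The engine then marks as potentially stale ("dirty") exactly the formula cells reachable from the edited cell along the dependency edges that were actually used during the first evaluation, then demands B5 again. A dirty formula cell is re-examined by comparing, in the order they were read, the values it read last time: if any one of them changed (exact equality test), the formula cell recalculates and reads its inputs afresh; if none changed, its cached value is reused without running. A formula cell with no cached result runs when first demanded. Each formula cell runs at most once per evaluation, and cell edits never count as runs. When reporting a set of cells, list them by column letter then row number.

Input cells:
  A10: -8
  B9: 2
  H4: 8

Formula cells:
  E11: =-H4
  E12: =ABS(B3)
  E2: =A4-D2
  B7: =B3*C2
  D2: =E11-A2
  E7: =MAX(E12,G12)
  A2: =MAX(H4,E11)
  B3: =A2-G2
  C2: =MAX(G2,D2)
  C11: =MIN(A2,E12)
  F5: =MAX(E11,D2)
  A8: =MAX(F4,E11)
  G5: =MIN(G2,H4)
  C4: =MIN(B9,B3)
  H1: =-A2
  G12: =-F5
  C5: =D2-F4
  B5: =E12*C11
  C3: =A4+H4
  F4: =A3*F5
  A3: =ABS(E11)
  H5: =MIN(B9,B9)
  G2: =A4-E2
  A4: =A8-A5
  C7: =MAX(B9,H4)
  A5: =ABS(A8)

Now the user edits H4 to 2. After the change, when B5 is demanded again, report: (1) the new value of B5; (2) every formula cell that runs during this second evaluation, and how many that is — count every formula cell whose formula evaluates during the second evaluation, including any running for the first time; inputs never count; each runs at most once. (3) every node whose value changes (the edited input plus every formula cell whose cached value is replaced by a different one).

Initial pass — values computed on the first demand:
  E11 = -(8) = -8
  A2 = MAX(8, -8) = 8
  A3 = ABS(-8) = 8
  D2 = -8 - 8 = -16
  F5 = MAX(-8, -16) = -8
  F4 = 8 * -8 = -64
  A8 = MAX(-64, -8) = -8
  A5 = ABS(-8) = 8
  A4 = -8 - 8 = -16
  E2 = -16 - -16 = 0
  G2 = -16 - 0 = -16
  B3 = 8 - -16 = 24
  E12 = ABS(24) = 24
  C11 = MIN(8, 24) = 8
  B5 = 24 * 8 = 192

Second demand — change propagation:
  E11: re-runs because H4 8->2; new result -2.
  A2: re-runs because H4 8->2; E11 -8->-2; new result 2.
  A3: re-runs because E11 -8->-2; new result 2.
  D2: re-runs because E11 -8->-2; A2 8->2; new result -4.
  F5: re-runs because E11 -8->-2; D2 -16->-4; new result -2.
  F4: re-runs because A3 8->2; F5 -8->-2; new result -4.
  A8: re-runs because F4 -64->-4; E11 -8->-2; new result -2.
  A5: re-runs because A8 -8->-2; new result 2.
  A4: re-runs because A8 -8->-2; A5 8->2; new result -4.
  E2: re-runs because A4 -16->-4; D2 -16->-4; new result 0 (unchanged).
  G2: re-runs because A4 -16->-4; new result -4.
  B3: re-runs because A2 8->2; G2 -16->-4; new result 6.
  E12: re-runs because B3 24->6; new result 6.
  C11: re-runs because A2 8->2; E12 24->6; new result 2.
  B5: re-runs because E12 24->6; C11 8->2; new result 12.

B5 now evaluates to 12.
Run set: A2, A3, A4, A5, A8, B3, B5, C11, D2, E2, E11, E12, F4, F5, G2 (15 run).
Changed values: A2, A3, A4, A5, A8, B3, B5, C11, D2, E11, E12, F4, F5, G2, H4.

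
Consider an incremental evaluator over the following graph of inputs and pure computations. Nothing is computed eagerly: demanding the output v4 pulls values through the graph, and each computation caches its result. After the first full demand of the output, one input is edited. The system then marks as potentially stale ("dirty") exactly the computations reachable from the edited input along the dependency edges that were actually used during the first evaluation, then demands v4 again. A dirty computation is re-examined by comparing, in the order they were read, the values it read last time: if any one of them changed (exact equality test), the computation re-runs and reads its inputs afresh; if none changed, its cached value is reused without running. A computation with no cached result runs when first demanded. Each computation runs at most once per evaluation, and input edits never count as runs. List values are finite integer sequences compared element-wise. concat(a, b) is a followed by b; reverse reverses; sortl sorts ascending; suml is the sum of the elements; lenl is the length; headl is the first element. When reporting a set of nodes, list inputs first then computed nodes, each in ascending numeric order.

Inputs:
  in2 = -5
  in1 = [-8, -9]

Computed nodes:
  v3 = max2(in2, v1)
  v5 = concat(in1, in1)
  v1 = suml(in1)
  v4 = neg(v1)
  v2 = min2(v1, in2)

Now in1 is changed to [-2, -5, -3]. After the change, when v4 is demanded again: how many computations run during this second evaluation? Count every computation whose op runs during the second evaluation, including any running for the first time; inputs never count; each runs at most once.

Initial pass — values computed on the first demand:
  v1 = suml([-8, -9]) = -17
  v4 = neg(-17) = 17

Second demand — change propagation:
  v1: re-runs because in1 [-8, -9]->[-2, -5, -3]; new result -10.
  v4: re-runs because v1 -17->-10; new result 10.

Run set: v1, v4 (2 run).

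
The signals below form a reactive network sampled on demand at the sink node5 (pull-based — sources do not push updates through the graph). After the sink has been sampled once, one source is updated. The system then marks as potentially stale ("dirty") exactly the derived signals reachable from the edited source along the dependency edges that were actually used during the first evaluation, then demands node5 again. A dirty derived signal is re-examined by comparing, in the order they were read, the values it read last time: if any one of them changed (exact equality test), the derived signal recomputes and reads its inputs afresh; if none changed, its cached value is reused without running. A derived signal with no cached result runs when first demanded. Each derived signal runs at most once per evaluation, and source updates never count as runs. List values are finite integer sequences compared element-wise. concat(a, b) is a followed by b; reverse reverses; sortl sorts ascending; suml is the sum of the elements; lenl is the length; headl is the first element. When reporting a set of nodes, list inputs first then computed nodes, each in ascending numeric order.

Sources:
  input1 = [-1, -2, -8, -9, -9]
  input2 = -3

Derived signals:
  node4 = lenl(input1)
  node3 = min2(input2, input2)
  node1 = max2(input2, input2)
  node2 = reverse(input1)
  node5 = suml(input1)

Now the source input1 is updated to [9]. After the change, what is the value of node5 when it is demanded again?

node5 now evaluates to 9.

Initial pass — values computed on the first demand:
  node5 = suml([-1, -2, -8, -9, -9]) = -29

Second demand — change propagation:
  node5: re-runs because input1 [-1, -2, -8, -9, -9]->[9]; new result 9.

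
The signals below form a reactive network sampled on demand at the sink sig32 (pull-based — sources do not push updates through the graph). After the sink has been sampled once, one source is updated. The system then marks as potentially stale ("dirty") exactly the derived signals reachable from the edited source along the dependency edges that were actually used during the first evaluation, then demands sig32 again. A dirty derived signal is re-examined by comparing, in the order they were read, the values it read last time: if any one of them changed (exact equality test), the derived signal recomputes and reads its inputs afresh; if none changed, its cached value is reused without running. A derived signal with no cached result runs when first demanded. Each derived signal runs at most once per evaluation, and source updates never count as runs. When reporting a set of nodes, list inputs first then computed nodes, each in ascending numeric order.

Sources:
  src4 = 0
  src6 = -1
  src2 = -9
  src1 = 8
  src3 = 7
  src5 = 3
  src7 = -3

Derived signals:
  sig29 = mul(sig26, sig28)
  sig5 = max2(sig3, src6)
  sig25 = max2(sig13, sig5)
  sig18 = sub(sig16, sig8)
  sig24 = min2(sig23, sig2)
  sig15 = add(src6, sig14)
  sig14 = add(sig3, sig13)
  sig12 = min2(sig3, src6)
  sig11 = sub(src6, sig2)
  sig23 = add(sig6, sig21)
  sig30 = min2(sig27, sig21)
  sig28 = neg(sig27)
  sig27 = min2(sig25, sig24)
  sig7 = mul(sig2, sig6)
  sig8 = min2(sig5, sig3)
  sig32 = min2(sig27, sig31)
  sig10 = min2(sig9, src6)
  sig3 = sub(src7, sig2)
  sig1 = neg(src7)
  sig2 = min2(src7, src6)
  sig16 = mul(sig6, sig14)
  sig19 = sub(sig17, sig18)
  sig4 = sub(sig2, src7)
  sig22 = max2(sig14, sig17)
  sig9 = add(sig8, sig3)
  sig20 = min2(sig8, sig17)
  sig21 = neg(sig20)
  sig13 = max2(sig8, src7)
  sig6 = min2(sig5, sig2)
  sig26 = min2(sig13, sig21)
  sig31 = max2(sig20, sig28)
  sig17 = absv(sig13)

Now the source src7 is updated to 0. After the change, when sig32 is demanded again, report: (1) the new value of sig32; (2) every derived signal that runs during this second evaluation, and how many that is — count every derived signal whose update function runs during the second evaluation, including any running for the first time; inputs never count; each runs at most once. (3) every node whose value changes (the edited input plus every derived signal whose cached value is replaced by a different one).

Initial pass — values computed on the first demand:
  sig2 = min2(-3, -1) = -3
  sig3 = sub(-3, -3) = 0
  sig5 = max2(0, -1) = 0
  sig6 = min2(0, -3) = -3
  sig8 = min2(0, 0) = 0
  sig13 = max2(0, -3) = 0
  sig17 = absv(0) = 0
  sig20 = min2(0, 0) = 0
  sig21 = neg(0) = 0
  sig23 = add(-3, 0) = -3
  sig24 = min2(-3, -3) = -3
  sig25 = max2(0, 0) = 0
  sig27 = min2(0, -3) = -3
  sig28 = neg(-3) = 3
  sig31 = max2(0, 3) = 3
  sig32 = min2(-3, 3) = -3

Second demand — change propagation:
  sig2: re-runs because src7 -3->0; new result -1.
  sig3: re-runs because src7 -3->0; sig2 -3->-1; new result 1.
  sig5: re-runs because sig3 0->1; new result 1.
  sig6: re-runs because sig5 0->1; sig2 -3->-1; new result -1.
  sig8: re-runs because sig5 0->1; sig3 0->1; new result 1.
  sig13: re-runs because sig8 0->1; src7 -3->0; new result 1.
  sig17: re-runs because sig13 0->1; new result 1.
  sig20: re-runs because sig8 0->1; sig17 0->1; new result 1.
  sig21: re-runs because sig20 0->1; new result -1.
  sig23: re-runs because sig6 -3->-1; sig21 0->-1; new result -2.
  sig24: re-runs because sig23 -3->-2; sig2 -3->-1; new result -2.
  sig25: re-runs because sig13 0->1; sig5 0->1; new result 1.
  sig27: re-runs because sig25 0->1; sig24 -3->-2; new result -2.
  sig28: re-runs because sig27 -3->-2; new result 2.
  sig31: re-runs because sig20 0->1; sig28 3->2; new result 2.
  sig32: re-runs because sig27 -3->-2; sig31 3->2; new result -2.

sig32 now evaluates to -2.
Run set: sig2, sig3, sig5, sig6, sig8, sig13, sig17, sig20, sig21, sig23, sig24, sig25, sig27, sig28, sig31, sig32 (16 run).
Changed values: src7, sig2, sig3, sig5, sig6, sig8, sig13, sig17, sig20, sig21, sig23, sig24, sig25, sig27, sig28, sig31, sig32.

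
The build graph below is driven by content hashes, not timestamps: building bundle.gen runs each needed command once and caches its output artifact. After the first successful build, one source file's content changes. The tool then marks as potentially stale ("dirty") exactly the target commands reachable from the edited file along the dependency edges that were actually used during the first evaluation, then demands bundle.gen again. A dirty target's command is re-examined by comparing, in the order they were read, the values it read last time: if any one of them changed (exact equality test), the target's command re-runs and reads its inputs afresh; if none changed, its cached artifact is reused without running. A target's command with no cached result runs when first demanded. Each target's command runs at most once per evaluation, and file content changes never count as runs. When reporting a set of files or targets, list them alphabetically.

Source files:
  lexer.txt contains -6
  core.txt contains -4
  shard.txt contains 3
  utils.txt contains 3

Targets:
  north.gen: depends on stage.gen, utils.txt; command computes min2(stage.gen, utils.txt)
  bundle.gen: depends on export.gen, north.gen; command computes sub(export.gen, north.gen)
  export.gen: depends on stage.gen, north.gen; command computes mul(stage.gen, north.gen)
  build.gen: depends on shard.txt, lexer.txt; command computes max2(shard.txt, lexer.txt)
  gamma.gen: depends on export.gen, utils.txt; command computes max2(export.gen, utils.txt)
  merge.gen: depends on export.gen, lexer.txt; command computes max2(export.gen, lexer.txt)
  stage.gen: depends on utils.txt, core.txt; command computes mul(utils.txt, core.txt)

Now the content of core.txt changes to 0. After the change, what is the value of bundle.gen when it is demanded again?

bundle.gen now evaluates to 0.

Initial pass — values computed on the first demand:
  stage.gen = mul(3, -4) = -12
  north.gen = min2(-12, 3) = -12
  export.gen = mul(-12, -12) = 144
  bundle.gen = sub(144, -12) = 156

Second demand — change propagation:
  stage.gen: re-runs because core.txt -4->0; new result 0.
  north.gen: re-runs because stage.gen -12->0; new result 0.
  export.gen: re-runs because stage.gen -12->0; north.gen -12->0; new result 0.
  bundle.gen: re-runs because export.gen 144->0; north.gen -12->0; new result 0.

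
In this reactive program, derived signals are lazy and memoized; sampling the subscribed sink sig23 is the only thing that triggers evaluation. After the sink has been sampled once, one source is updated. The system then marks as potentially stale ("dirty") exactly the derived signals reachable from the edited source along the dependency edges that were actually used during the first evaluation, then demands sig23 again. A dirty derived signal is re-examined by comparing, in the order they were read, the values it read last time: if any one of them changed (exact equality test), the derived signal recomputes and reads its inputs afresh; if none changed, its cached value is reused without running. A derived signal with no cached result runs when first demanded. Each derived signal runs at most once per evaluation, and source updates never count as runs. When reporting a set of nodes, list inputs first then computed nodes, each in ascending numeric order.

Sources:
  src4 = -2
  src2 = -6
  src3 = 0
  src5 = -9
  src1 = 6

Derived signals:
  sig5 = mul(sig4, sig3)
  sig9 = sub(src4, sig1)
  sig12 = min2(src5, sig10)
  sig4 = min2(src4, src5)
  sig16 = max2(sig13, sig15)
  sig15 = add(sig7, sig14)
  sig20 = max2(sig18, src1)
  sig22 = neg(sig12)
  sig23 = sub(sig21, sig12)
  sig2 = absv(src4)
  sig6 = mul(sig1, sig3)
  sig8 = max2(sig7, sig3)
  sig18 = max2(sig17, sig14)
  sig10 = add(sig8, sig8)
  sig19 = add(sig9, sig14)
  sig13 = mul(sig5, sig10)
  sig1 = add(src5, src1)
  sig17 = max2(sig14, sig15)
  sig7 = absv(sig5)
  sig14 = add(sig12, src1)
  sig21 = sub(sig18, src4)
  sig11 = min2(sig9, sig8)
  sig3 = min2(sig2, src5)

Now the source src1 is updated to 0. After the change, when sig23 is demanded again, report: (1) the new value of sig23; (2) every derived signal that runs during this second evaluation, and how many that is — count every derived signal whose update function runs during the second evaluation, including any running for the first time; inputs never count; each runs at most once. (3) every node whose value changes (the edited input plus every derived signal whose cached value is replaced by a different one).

First demand of the output computes:
  sig2 = absv(-2) = 2
  sig3 = min2(2, -9) = -9
  sig4 = min2(-2, -9) = -9
  sig5 = mul(-9, -9) = 81
  sig7 = absv(81) = 81
  sig8 = max2(81, -9) = 81
  sig10 = add(81, 81) = 162
  sig12 = min2(-9, 162) = -9
  sig14 = add(-9, 6) = -3
  sig15 = add(81, -3) = 78
  sig17 = max2(-3, 78) = 78
  sig18 = max2(78, -3) = 78
  sig21 = sub(78, -2) = 80
  sig23 = sub(80, -9) = 89

After the edit, cleaning proceeds:
  sig14: a read changed (src1 6->0) — executes, giving -9.
  sig15: a read changed (sig14 -3->-9) — executes, giving 72.
  sig17: a read changed (sig14 -3->-9; sig15 78->72) — executes, giving 72.
  sig18: a read changed (sig17 78->72; sig14 -3->-9) — executes, giving 72.
  sig21: a read changed (sig18 78->72) — executes, giving 74.
  sig23: a read changed (sig21 80->74) — executes, giving 83.

Demanding sig23 again yields 83.
6 derived signals run: sig14, sig15, sig17, sig18, sig21, sig23.
The nodes whose values change: src1, sig14, sig15, sig17, sig18, sig21, sig23.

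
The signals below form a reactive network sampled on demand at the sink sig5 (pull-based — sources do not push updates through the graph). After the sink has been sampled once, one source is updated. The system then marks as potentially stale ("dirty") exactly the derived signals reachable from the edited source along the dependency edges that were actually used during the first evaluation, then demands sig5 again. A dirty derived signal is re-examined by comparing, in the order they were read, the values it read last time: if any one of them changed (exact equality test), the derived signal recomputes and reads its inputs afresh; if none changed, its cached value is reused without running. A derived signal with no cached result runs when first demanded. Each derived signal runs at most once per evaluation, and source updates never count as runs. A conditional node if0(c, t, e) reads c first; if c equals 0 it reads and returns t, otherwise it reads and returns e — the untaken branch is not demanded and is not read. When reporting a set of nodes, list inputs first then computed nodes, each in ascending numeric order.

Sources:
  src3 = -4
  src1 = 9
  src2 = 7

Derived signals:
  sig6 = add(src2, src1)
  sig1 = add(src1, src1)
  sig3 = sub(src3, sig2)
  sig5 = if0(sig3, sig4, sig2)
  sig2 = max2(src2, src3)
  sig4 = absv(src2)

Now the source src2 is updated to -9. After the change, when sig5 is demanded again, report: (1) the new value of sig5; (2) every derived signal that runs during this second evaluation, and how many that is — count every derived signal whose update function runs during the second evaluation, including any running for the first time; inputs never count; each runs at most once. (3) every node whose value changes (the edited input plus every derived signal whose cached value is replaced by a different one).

sig5 now evaluates to 9.
Run set: sig2, sig3, sig4, sig5 (4 run).
Changed values: src2, sig2, sig3, sig5.
The important point: the flipped condition pulls in fresh nodes; sig4 runs for the first time.

Initial pass — values computed on the first demand:
  sig2 = max2(7, -4) = 7
  sig3 = sub(-4, 7) = -11
  sig5 = if0(sig3=-11 -> else branch sig2) = 7

Second demand — change propagation:
  sig2: re-runs because src2 7->-9; new result -4.
  sig3: re-runs because sig2 7->-4; new result 0.
  sig4: newly demanded (no cache) — executes and yields 9.
  sig5: re-runs because sig3 -11->0; sig2 7->-4; new result 9.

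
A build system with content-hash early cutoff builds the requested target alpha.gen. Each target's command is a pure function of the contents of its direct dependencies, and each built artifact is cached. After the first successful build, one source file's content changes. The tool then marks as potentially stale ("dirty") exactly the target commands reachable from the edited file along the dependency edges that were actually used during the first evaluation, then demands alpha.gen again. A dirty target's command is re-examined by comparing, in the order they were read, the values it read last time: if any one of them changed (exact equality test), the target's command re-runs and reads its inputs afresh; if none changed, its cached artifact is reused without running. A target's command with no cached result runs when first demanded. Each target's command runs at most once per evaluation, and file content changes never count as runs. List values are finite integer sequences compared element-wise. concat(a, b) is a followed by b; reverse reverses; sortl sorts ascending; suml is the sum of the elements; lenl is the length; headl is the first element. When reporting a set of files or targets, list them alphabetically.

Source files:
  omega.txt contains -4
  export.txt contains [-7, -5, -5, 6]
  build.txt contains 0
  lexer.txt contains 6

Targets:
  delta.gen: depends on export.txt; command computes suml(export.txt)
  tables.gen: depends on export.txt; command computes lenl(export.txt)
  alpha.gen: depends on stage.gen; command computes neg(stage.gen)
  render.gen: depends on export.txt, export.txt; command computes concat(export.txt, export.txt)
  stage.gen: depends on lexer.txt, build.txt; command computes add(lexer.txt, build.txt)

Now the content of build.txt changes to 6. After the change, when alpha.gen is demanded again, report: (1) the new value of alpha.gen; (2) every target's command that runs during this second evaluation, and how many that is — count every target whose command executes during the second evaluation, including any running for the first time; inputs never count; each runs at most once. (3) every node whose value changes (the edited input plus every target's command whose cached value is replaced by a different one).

First evaluation (everything demanded from the output):
  stage.gen = add(6, 0) = 6
  alpha.gen = neg(6) = -6

Propagation after the edit:
  stage.gen: runs — build.txt 0->6; result 12.
  alpha.gen: runs — stage.gen 6->12; result -12.

New value of alpha.gen: -12.
Target commands that run: alpha.gen, stage.gen — 2 in total.
Values that change: alpha.gen, build.txt, stage.gen.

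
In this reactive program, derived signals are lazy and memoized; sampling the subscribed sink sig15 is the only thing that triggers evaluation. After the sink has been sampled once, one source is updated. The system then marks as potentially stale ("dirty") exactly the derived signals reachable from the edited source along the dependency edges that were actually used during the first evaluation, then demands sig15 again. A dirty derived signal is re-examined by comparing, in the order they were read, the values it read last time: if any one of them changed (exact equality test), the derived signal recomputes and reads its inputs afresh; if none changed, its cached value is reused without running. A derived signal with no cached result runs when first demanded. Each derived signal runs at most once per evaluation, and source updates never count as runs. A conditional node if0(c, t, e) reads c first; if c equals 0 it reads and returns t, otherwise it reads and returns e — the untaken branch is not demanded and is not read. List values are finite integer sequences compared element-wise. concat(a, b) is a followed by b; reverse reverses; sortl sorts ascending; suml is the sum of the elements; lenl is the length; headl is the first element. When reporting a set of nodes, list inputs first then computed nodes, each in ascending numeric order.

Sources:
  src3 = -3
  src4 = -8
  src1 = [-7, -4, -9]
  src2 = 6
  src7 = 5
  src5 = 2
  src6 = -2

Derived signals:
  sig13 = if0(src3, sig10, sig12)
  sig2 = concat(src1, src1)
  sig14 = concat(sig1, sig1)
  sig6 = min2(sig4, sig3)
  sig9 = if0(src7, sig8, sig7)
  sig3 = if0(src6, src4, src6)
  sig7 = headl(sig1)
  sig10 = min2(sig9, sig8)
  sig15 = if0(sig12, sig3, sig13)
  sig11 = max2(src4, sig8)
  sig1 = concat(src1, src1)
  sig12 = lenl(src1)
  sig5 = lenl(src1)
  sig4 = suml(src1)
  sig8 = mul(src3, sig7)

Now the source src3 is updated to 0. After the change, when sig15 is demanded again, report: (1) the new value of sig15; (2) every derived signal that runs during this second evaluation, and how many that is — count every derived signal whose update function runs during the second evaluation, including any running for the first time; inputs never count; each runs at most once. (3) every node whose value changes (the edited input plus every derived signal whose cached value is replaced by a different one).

Demanding sig15 again yields -7.
7 derived signals run: sig1, sig7, sig8, sig9, sig10, sig13, sig15.
The nodes whose values change: src3, sig13, sig15.
Note the branch switch — sig1, sig7, sig8, sig9, sig10 had no cache and run now for the first time.

First demand of the output computes:
  sig12 = lenl([-7, -4, -9]) = 3
  sig13 = if0(src3=-3 -> else branch sig12) = 3
  sig15 = if0(sig12=3 -> else branch sig13) = 3

After the edit, cleaning proceeds:
  sig1: had never run; runs now, result [-7, -4, -9, -7, -4, -9].
  sig7: had never run; runs now, result -7.
  sig8: had never run; runs now, result 0.
  sig9: had never run; runs now, result -7.
  sig10: had never run; runs now, result -7.
  sig13: a read changed (src3 -3->0) — executes, giving -7.
  sig15: a read changed (sig13 3->-7) — executes, giving -7.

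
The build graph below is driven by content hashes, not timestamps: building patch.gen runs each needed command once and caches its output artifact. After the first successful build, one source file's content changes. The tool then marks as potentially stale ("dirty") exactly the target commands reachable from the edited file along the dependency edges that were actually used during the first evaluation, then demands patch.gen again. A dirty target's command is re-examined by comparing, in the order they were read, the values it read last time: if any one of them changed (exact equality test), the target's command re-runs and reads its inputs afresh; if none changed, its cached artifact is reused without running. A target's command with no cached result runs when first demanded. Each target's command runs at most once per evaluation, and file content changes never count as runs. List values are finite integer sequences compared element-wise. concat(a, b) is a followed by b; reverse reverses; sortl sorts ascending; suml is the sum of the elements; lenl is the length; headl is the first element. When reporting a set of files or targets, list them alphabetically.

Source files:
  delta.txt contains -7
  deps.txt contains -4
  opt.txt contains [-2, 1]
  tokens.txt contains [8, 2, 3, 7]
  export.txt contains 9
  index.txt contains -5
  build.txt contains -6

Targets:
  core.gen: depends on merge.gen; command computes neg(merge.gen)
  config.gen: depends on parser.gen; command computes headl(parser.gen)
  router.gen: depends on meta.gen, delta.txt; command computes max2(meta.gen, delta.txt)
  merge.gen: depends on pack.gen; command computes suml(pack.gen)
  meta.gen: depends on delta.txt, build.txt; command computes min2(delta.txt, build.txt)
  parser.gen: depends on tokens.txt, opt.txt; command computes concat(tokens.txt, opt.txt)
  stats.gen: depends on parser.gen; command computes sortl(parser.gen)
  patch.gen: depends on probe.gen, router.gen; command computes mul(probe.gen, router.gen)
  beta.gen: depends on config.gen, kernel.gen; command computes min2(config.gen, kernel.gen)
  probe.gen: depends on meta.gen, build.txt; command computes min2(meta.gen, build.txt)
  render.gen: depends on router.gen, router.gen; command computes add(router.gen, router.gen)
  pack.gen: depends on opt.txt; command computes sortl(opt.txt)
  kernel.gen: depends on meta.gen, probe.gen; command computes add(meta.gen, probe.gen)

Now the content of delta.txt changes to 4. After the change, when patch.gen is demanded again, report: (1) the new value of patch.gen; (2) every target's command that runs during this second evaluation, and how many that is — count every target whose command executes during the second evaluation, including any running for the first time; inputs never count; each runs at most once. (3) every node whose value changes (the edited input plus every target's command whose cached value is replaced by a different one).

Initial pass — values computed on the first demand:
  meta.gen = min2(-7, -6) = -7
  probe.gen = min2(-7, -6) = -7
  router.gen = max2(-7, -7) = -7
  patch.gen = mul(-7, -7) = 49

Second demand — change propagation:
  meta.gen: re-runs because delta.txt -7->4; new result -6.
  probe.gen: re-runs because meta.gen -7->-6; new result -6.
  router.gen: re-runs because meta.gen -7->-6; delta.txt -7->4; new result 4.
  patch.gen: re-runs because probe.gen -7->-6; router.gen -7->4; new result -24.

patch.gen now evaluates to -24.
Run set: meta.gen, patch.gen, probe.gen, router.gen (4 run).
Changed values: delta.txt, meta.gen, patch.gen, probe.gen, router.gen.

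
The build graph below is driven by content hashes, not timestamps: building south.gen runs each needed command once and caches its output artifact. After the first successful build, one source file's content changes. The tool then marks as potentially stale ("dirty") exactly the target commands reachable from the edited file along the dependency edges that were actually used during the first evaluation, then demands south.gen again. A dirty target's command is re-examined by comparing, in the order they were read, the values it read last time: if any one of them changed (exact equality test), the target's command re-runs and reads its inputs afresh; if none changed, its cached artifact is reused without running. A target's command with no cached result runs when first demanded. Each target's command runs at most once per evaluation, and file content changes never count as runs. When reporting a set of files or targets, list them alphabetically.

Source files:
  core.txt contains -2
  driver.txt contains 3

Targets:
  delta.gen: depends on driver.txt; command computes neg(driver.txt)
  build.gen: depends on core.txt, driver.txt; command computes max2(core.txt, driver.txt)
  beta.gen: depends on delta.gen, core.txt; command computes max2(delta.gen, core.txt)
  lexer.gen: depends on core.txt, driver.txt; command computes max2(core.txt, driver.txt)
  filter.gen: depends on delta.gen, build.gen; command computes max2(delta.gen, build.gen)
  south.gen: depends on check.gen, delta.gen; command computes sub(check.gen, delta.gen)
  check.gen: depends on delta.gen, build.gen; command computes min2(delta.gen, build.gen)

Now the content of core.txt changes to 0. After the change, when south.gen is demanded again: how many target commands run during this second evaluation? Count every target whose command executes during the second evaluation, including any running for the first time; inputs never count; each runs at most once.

Run set: build.gen (1 run).
The important point: build.gen recomputes to an identical value, and the output ends up unchanged.

Initial pass — values computed on the first demand:
  build.gen = max2(-2, 3) = 3
  delta.gen = neg(3) = -3
  check.gen = min2(-3, 3) = -3
  south.gen = sub(-3, -3) = 0

Second demand — change propagation:
  build.gen: re-runs because core.txt -2->0; new result 3 (unchanged).
  check.gen: re-examined; everything it read last time is the same (delta.gen unchanged, build.gen unchanged) — cache -3 kept, no run.
  south.gen: re-examined; everything it read last time is the same (check.gen unchanged, delta.gen unchanged) — cache 0 kept, no run.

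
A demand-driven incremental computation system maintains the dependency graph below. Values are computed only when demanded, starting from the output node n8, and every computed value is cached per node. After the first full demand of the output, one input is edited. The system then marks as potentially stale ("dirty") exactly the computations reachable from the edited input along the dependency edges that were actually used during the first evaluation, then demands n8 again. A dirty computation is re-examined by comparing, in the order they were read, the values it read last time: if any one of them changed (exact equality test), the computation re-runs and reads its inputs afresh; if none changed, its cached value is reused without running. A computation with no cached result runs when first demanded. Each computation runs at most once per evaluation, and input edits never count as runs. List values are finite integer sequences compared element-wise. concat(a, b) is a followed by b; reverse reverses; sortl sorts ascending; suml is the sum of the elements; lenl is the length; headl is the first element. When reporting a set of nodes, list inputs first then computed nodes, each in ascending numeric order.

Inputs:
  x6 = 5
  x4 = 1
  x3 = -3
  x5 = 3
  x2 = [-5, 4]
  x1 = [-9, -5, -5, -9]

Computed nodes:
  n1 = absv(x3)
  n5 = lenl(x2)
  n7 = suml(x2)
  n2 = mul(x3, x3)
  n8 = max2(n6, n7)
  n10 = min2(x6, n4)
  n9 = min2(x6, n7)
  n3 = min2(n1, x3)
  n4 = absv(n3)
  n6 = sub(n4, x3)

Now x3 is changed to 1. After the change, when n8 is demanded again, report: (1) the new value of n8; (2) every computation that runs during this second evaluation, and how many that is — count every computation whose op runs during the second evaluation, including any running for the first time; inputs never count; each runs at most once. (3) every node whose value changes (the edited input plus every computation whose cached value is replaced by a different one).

First evaluation (everything demanded from the output):
  n1 = absv(-3) = 3
  n3 = min2(3, -3) = -3
  n4 = absv(-3) = 3
  n6 = sub(3, -3) = 6
  n7 = suml([-5, 4]) = -1
  n8 = max2(6, -1) = 6

Propagation after the edit:
  n1: runs — x3 -3->1; result 1.
  n3: runs — n1 3->1; x3 -3->1; result 1.
  n4: runs — n3 -3->1; result 1.
  n6: runs — n4 3->1; x3 -3->1; result 0.
  n8: runs — n6 6->0; result 0.

New value of n8: 0.
Computations that run: n1, n3, n4, n6, n8 — 5 in total.
Values that change: x3, n1, n3, n4, n6, n8.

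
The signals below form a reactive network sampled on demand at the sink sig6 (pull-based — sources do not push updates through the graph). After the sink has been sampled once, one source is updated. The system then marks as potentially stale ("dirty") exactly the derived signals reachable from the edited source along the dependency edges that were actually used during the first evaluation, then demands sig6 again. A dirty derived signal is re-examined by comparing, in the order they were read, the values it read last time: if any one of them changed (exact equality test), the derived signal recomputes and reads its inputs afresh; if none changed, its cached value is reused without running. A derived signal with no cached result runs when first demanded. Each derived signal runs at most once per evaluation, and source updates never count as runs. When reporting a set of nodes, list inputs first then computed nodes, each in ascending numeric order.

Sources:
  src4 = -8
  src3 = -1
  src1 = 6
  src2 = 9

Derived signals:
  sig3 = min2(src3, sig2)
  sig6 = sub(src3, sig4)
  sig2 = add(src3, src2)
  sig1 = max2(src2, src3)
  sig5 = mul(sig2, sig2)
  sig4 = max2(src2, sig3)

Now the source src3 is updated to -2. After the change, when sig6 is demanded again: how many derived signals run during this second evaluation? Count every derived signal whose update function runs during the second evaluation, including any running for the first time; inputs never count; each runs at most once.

Run set: sig2, sig3, sig4, sig6 (4 run).

Initial pass — values computed on the first demand:
  sig2 = add(-1, 9) = 8
  sig3 = min2(-1, 8) = -1
  sig4 = max2(9, -1) = 9
  sig6 = sub(-1, 9) = -10

Second demand — change propagation:
  sig2: re-runs because src3 -1->-2; new result 7.
  sig3: re-runs because src3 -1->-2; sig2 8->7; new result -2.
  sig4: re-runs because sig3 -1->-2; new result 9 (unchanged).
  sig6: re-runs because src3 -1->-2; new result -11.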